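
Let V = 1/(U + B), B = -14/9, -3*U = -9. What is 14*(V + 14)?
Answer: 2674/13 ≈ 205.69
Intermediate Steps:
U = 3 (U = -⅓*(-9) = 3)
B = -14/9 (B = -14*⅑ = -14/9 ≈ -1.5556)
V = 9/13 (V = 1/(3 - 14/9) = 1/(13/9) = 9/13 ≈ 0.69231)
14*(V + 14) = 14*(9/13 + 14) = 14*(191/13) = 2674/13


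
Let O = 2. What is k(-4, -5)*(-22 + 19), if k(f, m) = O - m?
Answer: -21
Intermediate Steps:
k(f, m) = 2 - m
k(-4, -5)*(-22 + 19) = (2 - 1*(-5))*(-22 + 19) = (2 + 5)*(-3) = 7*(-3) = -21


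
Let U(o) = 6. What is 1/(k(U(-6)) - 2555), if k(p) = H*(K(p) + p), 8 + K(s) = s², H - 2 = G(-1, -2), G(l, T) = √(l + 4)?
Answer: -829/2060567 - 34*√3/6181701 ≈ -0.00041184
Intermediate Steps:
G(l, T) = √(4 + l)
H = 2 + √3 (H = 2 + √(4 - 1) = 2 + √3 ≈ 3.7321)
K(s) = -8 + s²
k(p) = (2 + √3)*(-8 + p + p²) (k(p) = (2 + √3)*((-8 + p²) + p) = (2 + √3)*(-8 + p + p²))
1/(k(U(-6)) - 2555) = 1/((2 + √3)*(-8 + 6 + 6²) - 2555) = 1/((2 + √3)*(-8 + 6 + 36) - 2555) = 1/((2 + √3)*34 - 2555) = 1/((68 + 34*√3) - 2555) = 1/(-2487 + 34*√3)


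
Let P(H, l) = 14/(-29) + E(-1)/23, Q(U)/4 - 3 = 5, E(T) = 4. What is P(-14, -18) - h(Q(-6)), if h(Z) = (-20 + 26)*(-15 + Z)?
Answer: -68240/667 ≈ -102.31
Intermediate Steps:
Q(U) = 32 (Q(U) = 12 + 4*5 = 12 + 20 = 32)
h(Z) = -90 + 6*Z (h(Z) = 6*(-15 + Z) = -90 + 6*Z)
P(H, l) = -206/667 (P(H, l) = 14/(-29) + 4/23 = 14*(-1/29) + 4*(1/23) = -14/29 + 4/23 = -206/667)
P(-14, -18) - h(Q(-6)) = -206/667 - (-90 + 6*32) = -206/667 - (-90 + 192) = -206/667 - 1*102 = -206/667 - 102 = -68240/667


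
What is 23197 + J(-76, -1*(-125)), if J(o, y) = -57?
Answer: 23140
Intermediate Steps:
23197 + J(-76, -1*(-125)) = 23197 - 57 = 23140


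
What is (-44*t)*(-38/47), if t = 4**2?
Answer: 26752/47 ≈ 569.19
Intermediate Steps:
t = 16
(-44*t)*(-38/47) = (-44*16)*(-38/47) = -(-26752)/47 = -704*(-38/47) = 26752/47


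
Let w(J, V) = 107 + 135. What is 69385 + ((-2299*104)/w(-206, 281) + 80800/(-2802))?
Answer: 95783797/1401 ≈ 68368.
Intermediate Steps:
w(J, V) = 242
69385 + ((-2299*104)/w(-206, 281) + 80800/(-2802)) = 69385 + (-2299*104/242 + 80800/(-2802)) = 69385 + (-239096*1/242 + 80800*(-1/2802)) = 69385 + (-988 - 40400/1401) = 69385 - 1424588/1401 = 95783797/1401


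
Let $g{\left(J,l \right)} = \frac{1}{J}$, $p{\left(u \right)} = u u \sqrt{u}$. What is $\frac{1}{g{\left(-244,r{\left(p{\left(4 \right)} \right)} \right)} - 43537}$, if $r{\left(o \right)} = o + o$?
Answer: $- \frac{244}{10623029} \approx -2.2969 \cdot 10^{-5}$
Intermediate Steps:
$p{\left(u \right)} = u^{\frac{5}{2}}$ ($p{\left(u \right)} = u^{2} \sqrt{u} = u^{\frac{5}{2}}$)
$r{\left(o \right)} = 2 o$
$\frac{1}{g{\left(-244,r{\left(p{\left(4 \right)} \right)} \right)} - 43537} = \frac{1}{\frac{1}{-244} - 43537} = \frac{1}{- \frac{1}{244} - 43537} = \frac{1}{- \frac{10623029}{244}} = - \frac{244}{10623029}$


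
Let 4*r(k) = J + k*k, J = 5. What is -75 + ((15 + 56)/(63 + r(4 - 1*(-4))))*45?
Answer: -3765/107 ≈ -35.187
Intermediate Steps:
r(k) = 5/4 + k²/4 (r(k) = (5 + k*k)/4 = (5 + k²)/4 = 5/4 + k²/4)
-75 + ((15 + 56)/(63 + r(4 - 1*(-4))))*45 = -75 + ((15 + 56)/(63 + (5/4 + (4 - 1*(-4))²/4)))*45 = -75 + (71/(63 + (5/4 + (4 + 4)²/4)))*45 = -75 + (71/(63 + (5/4 + (¼)*8²)))*45 = -75 + (71/(63 + (5/4 + (¼)*64)))*45 = -75 + (71/(63 + (5/4 + 16)))*45 = -75 + (71/(63 + 69/4))*45 = -75 + (71/(321/4))*45 = -75 + (71*(4/321))*45 = -75 + (284/321)*45 = -75 + 4260/107 = -3765/107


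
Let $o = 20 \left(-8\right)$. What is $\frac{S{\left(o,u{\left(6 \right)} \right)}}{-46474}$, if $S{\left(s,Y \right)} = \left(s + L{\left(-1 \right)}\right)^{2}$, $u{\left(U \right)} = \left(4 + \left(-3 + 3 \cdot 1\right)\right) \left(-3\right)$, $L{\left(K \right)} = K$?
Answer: $- \frac{25921}{46474} \approx -0.55775$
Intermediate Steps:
$o = -160$
$u{\left(U \right)} = -12$ ($u{\left(U \right)} = \left(4 + \left(-3 + 3\right)\right) \left(-3\right) = \left(4 + 0\right) \left(-3\right) = 4 \left(-3\right) = -12$)
$S{\left(s,Y \right)} = \left(-1 + s\right)^{2}$ ($S{\left(s,Y \right)} = \left(s - 1\right)^{2} = \left(-1 + s\right)^{2}$)
$\frac{S{\left(o,u{\left(6 \right)} \right)}}{-46474} = \frac{\left(-1 - 160\right)^{2}}{-46474} = \left(-161\right)^{2} \left(- \frac{1}{46474}\right) = 25921 \left(- \frac{1}{46474}\right) = - \frac{25921}{46474}$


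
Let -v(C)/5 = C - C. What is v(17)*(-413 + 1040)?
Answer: 0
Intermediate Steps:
v(C) = 0 (v(C) = -5*(C - C) = -5*0 = 0)
v(17)*(-413 + 1040) = 0*(-413 + 1040) = 0*627 = 0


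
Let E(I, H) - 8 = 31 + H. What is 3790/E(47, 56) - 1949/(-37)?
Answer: 65077/703 ≈ 92.570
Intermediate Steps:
E(I, H) = 39 + H (E(I, H) = 8 + (31 + H) = 39 + H)
3790/E(47, 56) - 1949/(-37) = 3790/(39 + 56) - 1949/(-37) = 3790/95 - 1949*(-1/37) = 3790*(1/95) + 1949/37 = 758/19 + 1949/37 = 65077/703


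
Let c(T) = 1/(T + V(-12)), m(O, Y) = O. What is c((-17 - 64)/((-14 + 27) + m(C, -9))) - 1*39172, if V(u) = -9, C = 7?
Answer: -10223912/261 ≈ -39172.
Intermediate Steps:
c(T) = 1/(-9 + T) (c(T) = 1/(T - 9) = 1/(-9 + T))
c((-17 - 64)/((-14 + 27) + m(C, -9))) - 1*39172 = 1/(-9 + (-17 - 64)/((-14 + 27) + 7)) - 1*39172 = 1/(-9 - 81/(13 + 7)) - 39172 = 1/(-9 - 81/20) - 39172 = 1/(-261/20) - 39172 = -20/261 - 39172 = -10223912/261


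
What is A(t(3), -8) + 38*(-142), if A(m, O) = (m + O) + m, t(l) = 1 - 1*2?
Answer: -5406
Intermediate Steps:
t(l) = -1 (t(l) = 1 - 2 = -1)
A(m, O) = O + 2*m (A(m, O) = (O + m) + m = O + 2*m)
A(t(3), -8) + 38*(-142) = (-8 + 2*(-1)) + 38*(-142) = (-8 - 2) - 5396 = -10 - 5396 = -5406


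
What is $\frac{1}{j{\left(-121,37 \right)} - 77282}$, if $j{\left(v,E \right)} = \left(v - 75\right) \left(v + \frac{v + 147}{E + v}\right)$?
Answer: $- \frac{3}{160516} \approx -1.869 \cdot 10^{-5}$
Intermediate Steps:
$j{\left(v,E \right)} = \left(-75 + v\right) \left(v + \frac{147 + v}{E + v}\right)$
$\frac{1}{j{\left(-121,37 \right)} - 77282} = \frac{1}{\frac{-11025 + \left(-121\right)^{3} - 74 \left(-121\right)^{2} + 72 \left(-121\right) + 37 \left(-121\right)^{2} - 2775 \left(-121\right)}{37 - 121} - 77282} = \frac{1}{\frac{-11025 - 1771561 - 1083434 - 8712 + 37 \cdot 14641 + 335775}{-84} - 77282} = \frac{1}{- \frac{-11025 - 1771561 - 1083434 - 8712 + 541717 + 335775}{84} - 77282} = \frac{1}{\left(- \frac{1}{84}\right) \left(-1997240\right) - 77282} = \frac{1}{\frac{71330}{3} - 77282} = \frac{1}{- \frac{160516}{3}} = - \frac{3}{160516}$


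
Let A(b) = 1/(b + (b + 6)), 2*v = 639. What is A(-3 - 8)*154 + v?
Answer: 2479/8 ≈ 309.88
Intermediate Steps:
v = 639/2 (v = (½)*639 = 639/2 ≈ 319.50)
A(b) = 1/(6 + 2*b) (A(b) = 1/(b + (6 + b)) = 1/(6 + 2*b))
A(-3 - 8)*154 + v = (1/(2*(3 + (-3 - 8))))*154 + 639/2 = (1/(2*(3 - 11)))*154 + 639/2 = ((½)/(-8))*154 + 639/2 = ((½)*(-⅛))*154 + 639/2 = -1/16*154 + 639/2 = -77/8 + 639/2 = 2479/8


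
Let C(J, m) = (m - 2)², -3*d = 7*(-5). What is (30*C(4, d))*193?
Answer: 1623130/3 ≈ 5.4104e+5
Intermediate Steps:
d = 35/3 (d = -7*(-5)/3 = -⅓*(-35) = 35/3 ≈ 11.667)
C(J, m) = (-2 + m)²
(30*C(4, d))*193 = (30*(-2 + 35/3)²)*193 = (30*(29/3)²)*193 = (30*(841/9))*193 = (8410/3)*193 = 1623130/3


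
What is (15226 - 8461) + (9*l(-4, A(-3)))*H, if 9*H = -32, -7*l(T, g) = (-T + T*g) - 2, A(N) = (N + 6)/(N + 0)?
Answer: 47547/7 ≈ 6792.4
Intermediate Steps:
A(N) = (6 + N)/N
l(T, g) = 2/7 + T/7 - T*g/7 (l(T, g) = -((-T + T*g) - 2)/7 = -(-2 - T + T*g)/7 = 2/7 + T/7 - T*g/7)
H = -32/9 (H = (⅑)*(-32) = -32/9 ≈ -3.5556)
(15226 - 8461) + (9*l(-4, A(-3)))*H = (15226 - 8461) + (9*(2/7 + (⅐)*(-4) - ⅐*(-4)*(6 - 3)/(-3)))*(-32/9) = 6765 + (9*(2/7 - 4/7 - ⅐*(-4)*(-⅓*3)))*(-32/9) = 6765 + (9*(2/7 - 4/7 - ⅐*(-4)*(-1)))*(-32/9) = 6765 + (9*(2/7 - 4/7 - 4/7))*(-32/9) = 6765 + (9*(-6/7))*(-32/9) = 6765 - 54/7*(-32/9) = 6765 + 192/7 = 47547/7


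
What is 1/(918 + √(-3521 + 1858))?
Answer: 918/844387 - I*√1663/844387 ≈ 0.0010872 - 4.8295e-5*I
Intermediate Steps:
1/(918 + √(-3521 + 1858)) = 1/(918 + √(-1663)) = 1/(918 + I*√1663)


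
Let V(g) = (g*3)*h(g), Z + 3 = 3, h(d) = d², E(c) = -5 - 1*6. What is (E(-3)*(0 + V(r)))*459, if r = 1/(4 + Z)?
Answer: -15147/64 ≈ -236.67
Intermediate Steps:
E(c) = -11 (E(c) = -5 - 6 = -11)
Z = 0 (Z = -3 + 3 = 0)
r = ¼ (r = 1/(4 + 0) = 1/4 = ¼ ≈ 0.25000)
V(g) = 3*g³ (V(g) = (g*3)*g² = (3*g)*g² = 3*g³)
(E(-3)*(0 + V(r)))*459 = -11*(0 + 3*(¼)³)*459 = -11*(0 + 3*(1/64))*459 = -11*(0 + 3/64)*459 = -11*3/64*459 = -33/64*459 = -15147/64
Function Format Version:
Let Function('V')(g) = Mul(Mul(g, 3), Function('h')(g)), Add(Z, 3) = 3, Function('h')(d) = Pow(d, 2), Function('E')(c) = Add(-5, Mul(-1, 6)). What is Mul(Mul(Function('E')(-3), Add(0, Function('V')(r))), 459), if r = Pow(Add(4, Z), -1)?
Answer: Rational(-15147, 64) ≈ -236.67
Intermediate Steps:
Function('E')(c) = -11 (Function('E')(c) = Add(-5, -6) = -11)
Z = 0 (Z = Add(-3, 3) = 0)
r = Rational(1, 4) (r = Pow(Add(4, 0), -1) = Pow(4, -1) = Rational(1, 4) ≈ 0.25000)
Function('V')(g) = Mul(3, Pow(g, 3)) (Function('V')(g) = Mul(Mul(g, 3), Pow(g, 2)) = Mul(Mul(3, g), Pow(g, 2)) = Mul(3, Pow(g, 3)))
Mul(Mul(Function('E')(-3), Add(0, Function('V')(r))), 459) = Mul(Mul(-11, Add(0, Mul(3, Pow(Rational(1, 4), 3)))), 459) = Mul(Mul(-11, Add(0, Mul(3, Rational(1, 64)))), 459) = Mul(Mul(-11, Add(0, Rational(3, 64))), 459) = Mul(Mul(-11, Rational(3, 64)), 459) = Mul(Rational(-33, 64), 459) = Rational(-15147, 64)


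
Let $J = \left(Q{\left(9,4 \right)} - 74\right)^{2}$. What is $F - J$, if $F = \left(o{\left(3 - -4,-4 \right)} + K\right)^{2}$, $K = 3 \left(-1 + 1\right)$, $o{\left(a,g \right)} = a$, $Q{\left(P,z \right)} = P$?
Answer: $-4176$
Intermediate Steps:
$K = 0$ ($K = 3 \cdot 0 = 0$)
$J = 4225$ ($J = \left(9 - 74\right)^{2} = \left(-65\right)^{2} = 4225$)
$F = 49$ ($F = \left(\left(3 - -4\right) + 0\right)^{2} = \left(\left(3 + 4\right) + 0\right)^{2} = \left(7 + 0\right)^{2} = 7^{2} = 49$)
$F - J = 49 - 4225 = -4176$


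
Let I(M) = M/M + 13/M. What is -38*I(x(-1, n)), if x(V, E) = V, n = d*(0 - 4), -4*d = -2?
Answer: 456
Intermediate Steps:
d = ½ (d = -¼*(-2) = ½ ≈ 0.50000)
n = -2 (n = (0 - 4)/2 = (½)*(-4) = -2)
I(M) = 1 + 13/M
-38*I(x(-1, n)) = -38*(13 - 1)/(-1) = -(-38)*12 = -38*(-12) = 456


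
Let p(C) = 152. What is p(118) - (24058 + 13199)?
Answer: -37105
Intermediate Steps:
p(118) - (24058 + 13199) = 152 - (24058 + 13199) = 152 - 1*37257 = 152 - 37257 = -37105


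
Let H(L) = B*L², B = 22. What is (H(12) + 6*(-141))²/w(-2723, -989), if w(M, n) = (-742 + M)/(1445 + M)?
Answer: 765619128/385 ≈ 1.9886e+6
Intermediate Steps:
w(M, n) = (-742 + M)/(1445 + M)
H(L) = 22*L²
(H(12) + 6*(-141))²/w(-2723, -989) = (22*12² + 6*(-141))²/(((-742 - 2723)/(1445 - 2723))) = (22*144 - 846)²/((-3465/(-1278))) = (3168 - 846)²/((-1/1278*(-3465))) = 2322²/(385/142) = 5391684*(142/385) = 765619128/385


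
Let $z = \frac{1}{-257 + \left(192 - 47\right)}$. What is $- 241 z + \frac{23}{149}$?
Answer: $\frac{38485}{16688} \approx 2.3061$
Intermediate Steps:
$z = - \frac{1}{112}$ ($z = \frac{1}{-257 + 145} = \frac{1}{-112} = - \frac{1}{112} \approx -0.0089286$)
$- 241 z + \frac{23}{149} = \left(-241\right) \left(- \frac{1}{112}\right) + \frac{23}{149} = \frac{241}{112} + 23 \cdot \frac{1}{149} = \frac{241}{112} + \frac{23}{149} = \frac{38485}{16688}$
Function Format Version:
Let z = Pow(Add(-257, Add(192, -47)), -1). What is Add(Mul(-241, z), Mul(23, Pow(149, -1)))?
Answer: Rational(38485, 16688) ≈ 2.3061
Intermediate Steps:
z = Rational(-1, 112) (z = Pow(Add(-257, 145), -1) = Pow(-112, -1) = Rational(-1, 112) ≈ -0.0089286)
Add(Mul(-241, z), Mul(23, Pow(149, -1))) = Add(Mul(-241, Rational(-1, 112)), Mul(23, Pow(149, -1))) = Add(Rational(241, 112), Mul(23, Rational(1, 149))) = Add(Rational(241, 112), Rational(23, 149)) = Rational(38485, 16688)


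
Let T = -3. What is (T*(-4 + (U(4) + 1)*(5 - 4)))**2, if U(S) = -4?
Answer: 441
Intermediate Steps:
(T*(-4 + (U(4) + 1)*(5 - 4)))**2 = (-3*(-4 + (-4 + 1)*(5 - 4)))**2 = (-3*(-4 - 3*1))**2 = (-3*(-4 - 3))**2 = (-3*(-7))**2 = 21**2 = 441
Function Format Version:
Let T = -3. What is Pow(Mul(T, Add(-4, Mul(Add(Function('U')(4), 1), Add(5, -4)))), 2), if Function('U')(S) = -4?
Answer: 441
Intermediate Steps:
Pow(Mul(T, Add(-4, Mul(Add(Function('U')(4), 1), Add(5, -4)))), 2) = Pow(Mul(-3, Add(-4, Mul(Add(-4, 1), Add(5, -4)))), 2) = Pow(Mul(-3, Add(-4, Mul(-3, 1))), 2) = Pow(Mul(-3, Add(-4, -3)), 2) = Pow(Mul(-3, -7), 2) = Pow(21, 2) = 441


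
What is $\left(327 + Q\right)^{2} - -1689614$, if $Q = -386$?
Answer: $1693095$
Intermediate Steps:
$\left(327 + Q\right)^{2} - -1689614 = \left(327 - 386\right)^{2} - -1689614 = \left(-59\right)^{2} + 1689614 = 3481 + 1689614 = 1693095$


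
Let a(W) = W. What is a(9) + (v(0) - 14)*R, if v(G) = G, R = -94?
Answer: 1325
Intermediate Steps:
a(9) + (v(0) - 14)*R = 9 + (0 - 14)*(-94) = 9 - 14*(-94) = 9 + 1316 = 1325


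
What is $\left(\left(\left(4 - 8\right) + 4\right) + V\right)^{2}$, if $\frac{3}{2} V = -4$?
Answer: $\frac{64}{9} \approx 7.1111$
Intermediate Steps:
$V = - \frac{8}{3}$ ($V = \frac{2}{3} \left(-4\right) = - \frac{8}{3} \approx -2.6667$)
$\left(\left(\left(4 - 8\right) + 4\right) + V\right)^{2} = \left(\left(\left(4 - 8\right) + 4\right) - \frac{8}{3}\right)^{2} = \left(\left(-4 + 4\right) - \frac{8}{3}\right)^{2} = \left(0 - \frac{8}{3}\right)^{2} = \left(- \frac{8}{3}\right)^{2} = \frac{64}{9}$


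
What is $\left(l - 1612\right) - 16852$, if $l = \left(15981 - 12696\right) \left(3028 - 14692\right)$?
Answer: $-38334704$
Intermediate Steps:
$l = -38316240$ ($l = 3285 \left(-11664\right) = -38316240$)
$\left(l - 1612\right) - 16852 = \left(-38316240 - 1612\right) - 16852 = -38317852 - 16852 = -38334704$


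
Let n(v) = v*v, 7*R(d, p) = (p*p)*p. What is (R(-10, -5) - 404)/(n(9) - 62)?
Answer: -2953/133 ≈ -22.203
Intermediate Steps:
R(d, p) = p³/7 (R(d, p) = ((p*p)*p)/7 = (p²*p)/7 = p³/7)
n(v) = v²
(R(-10, -5) - 404)/(n(9) - 62) = ((⅐)*(-5)³ - 404)/(9² - 62) = ((⅐)*(-125) - 404)/(81 - 62) = (-125/7 - 404)/19 = -2953/7*1/19 = -2953/133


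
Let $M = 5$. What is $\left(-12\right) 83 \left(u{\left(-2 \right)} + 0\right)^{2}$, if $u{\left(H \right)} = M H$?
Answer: $-99600$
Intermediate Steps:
$u{\left(H \right)} = 5 H$
$\left(-12\right) 83 \left(u{\left(-2 \right)} + 0\right)^{2} = \left(-12\right) 83 \left(5 \left(-2\right) + 0\right)^{2} = - 996 \left(-10 + 0\right)^{2} = - 996 \left(-10\right)^{2} = \left(-996\right) 100 = -99600$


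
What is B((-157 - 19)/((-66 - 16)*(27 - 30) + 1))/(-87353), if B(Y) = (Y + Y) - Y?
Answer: 176/21576191 ≈ 8.1571e-6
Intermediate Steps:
B(Y) = Y (B(Y) = 2*Y - Y = Y)
B((-157 - 19)/((-66 - 16)*(27 - 30) + 1))/(-87353) = ((-157 - 19)/((-66 - 16)*(27 - 30) + 1))/(-87353) = -176/(-82*(-3) + 1)*(-1/87353) = -176/(246 + 1)*(-1/87353) = -176/247*(-1/87353) = 176/21576191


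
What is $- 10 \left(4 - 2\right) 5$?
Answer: $-100$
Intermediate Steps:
$- 10 \left(4 - 2\right) 5 = \left(-10\right) 2 \cdot 5 = \left(-20\right) 5 = -100$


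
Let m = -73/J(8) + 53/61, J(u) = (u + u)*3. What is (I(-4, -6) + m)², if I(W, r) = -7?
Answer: 501984025/8573184 ≈ 58.553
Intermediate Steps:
J(u) = 6*u (J(u) = (2*u)*3 = 6*u)
m = -1909/2928 (m = -73/(6*8) + 53/61 = -73/48 + 53*(1/61) = -73*1/48 + 53/61 = -73/48 + 53/61 = -1909/2928 ≈ -0.65198)
(I(-4, -6) + m)² = (-7 - 1909/2928)² = (-22405/2928)² = 501984025/8573184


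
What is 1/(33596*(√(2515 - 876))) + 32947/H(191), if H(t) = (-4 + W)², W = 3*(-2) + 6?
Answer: 32947/16 + √1639/55063844 ≈ 2059.2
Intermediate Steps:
W = 0 (W = -6 + 6 = 0)
H(t) = 16 (H(t) = (-4 + 0)² = (-4)² = 16)
1/(33596*(√(2515 - 876))) + 32947/H(191) = 1/(33596*(√(2515 - 876))) + 32947/16 = 1/(33596*(√1639)) + 32947*(1/16) = (√1639/1639)/33596 + 32947/16 = √1639/55063844 + 32947/16 = 32947/16 + √1639/55063844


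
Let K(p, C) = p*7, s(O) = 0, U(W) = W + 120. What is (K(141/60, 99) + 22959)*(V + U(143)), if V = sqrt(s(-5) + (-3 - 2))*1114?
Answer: 120850867/20 + 255946513*I*sqrt(5)/10 ≈ 6.0425e+6 + 5.7231e+7*I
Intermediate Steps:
U(W) = 120 + W
K(p, C) = 7*p
V = 1114*I*sqrt(5) (V = sqrt(0 + (-3 - 2))*1114 = sqrt(0 - 5)*1114 = sqrt(-5)*1114 = (I*sqrt(5))*1114 = 1114*I*sqrt(5) ≈ 2491.0*I)
(K(141/60, 99) + 22959)*(V + U(143)) = (7*(141/60) + 22959)*(1114*I*sqrt(5) + (120 + 143)) = (7*(141*(1/60)) + 22959)*(1114*I*sqrt(5) + 263) = (7*(47/20) + 22959)*(263 + 1114*I*sqrt(5)) = (329/20 + 22959)*(263 + 1114*I*sqrt(5)) = 459509*(263 + 1114*I*sqrt(5))/20 = 120850867/20 + 255946513*I*sqrt(5)/10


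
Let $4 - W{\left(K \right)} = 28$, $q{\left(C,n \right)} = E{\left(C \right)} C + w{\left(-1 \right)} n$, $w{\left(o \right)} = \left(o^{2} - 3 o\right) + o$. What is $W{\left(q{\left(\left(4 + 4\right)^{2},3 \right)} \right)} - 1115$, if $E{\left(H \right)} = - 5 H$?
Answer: $-1139$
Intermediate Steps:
$w{\left(o \right)} = o^{2} - 2 o$
$q{\left(C,n \right)} = - 5 C^{2} + 3 n$ ($q{\left(C,n \right)} = - 5 C C + - (-2 - 1) n = - 5 C^{2} + \left(-1\right) \left(-3\right) n = - 5 C^{2} + 3 n$)
$W{\left(K \right)} = -24$ ($W{\left(K \right)} = 4 - 28 = -24$)
$W{\left(q{\left(\left(4 + 4\right)^{2},3 \right)} \right)} - 1115 = -24 - 1115 = -1139$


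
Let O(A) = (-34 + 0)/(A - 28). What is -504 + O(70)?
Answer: -10601/21 ≈ -504.81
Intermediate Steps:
O(A) = -34/(-28 + A)
-504 + O(70) = -504 - 34/(-28 + 70) = -504 - 34/42 = -504 - 34*1/42 = -504 - 17/21 = -10601/21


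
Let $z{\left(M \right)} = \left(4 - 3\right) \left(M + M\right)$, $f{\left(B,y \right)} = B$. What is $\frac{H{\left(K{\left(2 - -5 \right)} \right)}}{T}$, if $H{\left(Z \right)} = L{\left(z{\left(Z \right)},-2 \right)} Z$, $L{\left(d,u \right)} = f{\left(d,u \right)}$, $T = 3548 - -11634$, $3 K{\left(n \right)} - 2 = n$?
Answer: $\frac{9}{7591} \approx 0.0011856$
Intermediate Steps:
$z{\left(M \right)} = 2 M$ ($z{\left(M \right)} = 1 \cdot 2 M = 2 M$)
$K{\left(n \right)} = \frac{2}{3} + \frac{n}{3}$
$T = 15182$ ($T = 3548 + 11634 = 15182$)
$L{\left(d,u \right)} = d$
$H{\left(Z \right)} = 2 Z^{2}$ ($H{\left(Z \right)} = 2 Z Z = 2 Z^{2}$)
$\frac{H{\left(K{\left(2 - -5 \right)} \right)}}{T} = \frac{2 \left(\frac{2}{3} + \frac{2 - -5}{3}\right)^{2}}{15182} = 2 \left(\frac{2}{3} + \frac{2 + 5}{3}\right)^{2} \cdot \frac{1}{15182} = 2 \left(\frac{2}{3} + \frac{1}{3} \cdot 7\right)^{2} \cdot \frac{1}{15182} = 2 \left(\frac{2}{3} + \frac{7}{3}\right)^{2} \cdot \frac{1}{15182} = 2 \cdot 3^{2} \cdot \frac{1}{15182} = 2 \cdot 9 \cdot \frac{1}{15182} = 18 \cdot \frac{1}{15182} = \frac{9}{7591}$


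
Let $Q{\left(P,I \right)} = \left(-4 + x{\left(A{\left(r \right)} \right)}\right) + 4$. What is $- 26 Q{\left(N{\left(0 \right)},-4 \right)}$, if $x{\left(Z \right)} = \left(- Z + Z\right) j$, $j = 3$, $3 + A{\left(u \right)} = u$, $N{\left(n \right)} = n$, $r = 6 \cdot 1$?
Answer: $0$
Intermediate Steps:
$r = 6$
$A{\left(u \right)} = -3 + u$
$x{\left(Z \right)} = 0$ ($x{\left(Z \right)} = \left(- Z + Z\right) 3 = 0 \cdot 3 = 0$)
$Q{\left(P,I \right)} = 0$ ($Q{\left(P,I \right)} = \left(-4 + 0\right) + 4 = -4 + 4 = 0$)
$- 26 Q{\left(N{\left(0 \right)},-4 \right)} = \left(-26\right) 0 = 0$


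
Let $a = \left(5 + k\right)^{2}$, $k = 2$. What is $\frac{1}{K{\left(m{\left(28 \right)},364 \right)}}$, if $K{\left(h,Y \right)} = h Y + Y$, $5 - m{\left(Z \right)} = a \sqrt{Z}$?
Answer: $- \frac{3}{12228944} - \frac{7 \sqrt{7}}{1746992} \approx -1.0847 \cdot 10^{-5}$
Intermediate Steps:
$a = 49$ ($a = \left(5 + 2\right)^{2} = 7^{2} = 49$)
$m{\left(Z \right)} = 5 - 49 \sqrt{Z}$
$K{\left(h,Y \right)} = Y + Y h$ ($K{\left(h,Y \right)} = Y h + Y = Y + Y h$)
$\frac{1}{K{\left(m{\left(28 \right)},364 \right)}} = \frac{1}{364 \left(1 + \left(5 - 49 \sqrt{28}\right)\right)} = \frac{1}{364 \left(1 + \left(5 - 49 \cdot 2 \sqrt{7}\right)\right)} = \frac{1}{364 \left(1 + \left(5 - 98 \sqrt{7}\right)\right)} = \frac{1}{364 \left(6 - 98 \sqrt{7}\right)} = \frac{1}{2184 - 35672 \sqrt{7}}$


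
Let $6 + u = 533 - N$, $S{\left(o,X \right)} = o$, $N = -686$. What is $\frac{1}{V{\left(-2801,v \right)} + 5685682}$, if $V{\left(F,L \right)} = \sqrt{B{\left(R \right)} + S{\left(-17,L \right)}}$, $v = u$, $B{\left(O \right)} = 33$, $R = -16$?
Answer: $\frac{1}{5685686} \approx 1.7588 \cdot 10^{-7}$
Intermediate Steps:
$u = 1213$ ($u = -6 + \left(533 - -686\right) = -6 + \left(533 + 686\right) = -6 + 1219 = 1213$)
$v = 1213$
$V{\left(F,L \right)} = 4$ ($V{\left(F,L \right)} = \sqrt{33 - 17} = \sqrt{16} = 4$)
$\frac{1}{V{\left(-2801,v \right)} + 5685682} = \frac{1}{4 + 5685682} = \frac{1}{5685686}$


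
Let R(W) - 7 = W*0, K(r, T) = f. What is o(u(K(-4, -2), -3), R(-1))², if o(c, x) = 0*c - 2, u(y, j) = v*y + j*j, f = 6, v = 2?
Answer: 4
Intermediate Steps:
K(r, T) = 6
R(W) = 7 (R(W) = 7 + W*0 = 7 + 0 = 7)
u(y, j) = j² + 2*y (u(y, j) = 2*y + j*j = 2*y + j² = j² + 2*y)
o(c, x) = -2 (o(c, x) = 0 - 2 = -2)
o(u(K(-4, -2), -3), R(-1))² = (-2)² = 4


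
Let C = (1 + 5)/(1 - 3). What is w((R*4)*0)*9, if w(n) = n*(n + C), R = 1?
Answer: 0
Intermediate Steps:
C = -3 (C = 6/(-2) = 6*(-½) = -3)
w(n) = n*(-3 + n) (w(n) = n*(n - 3) = n*(-3 + n))
w((R*4)*0)*9 = (((1*4)*0)*(-3 + (1*4)*0))*9 = ((4*0)*(-3 + 4*0))*9 = (0*(-3 + 0))*9 = (0*(-3))*9 = 0*9 = 0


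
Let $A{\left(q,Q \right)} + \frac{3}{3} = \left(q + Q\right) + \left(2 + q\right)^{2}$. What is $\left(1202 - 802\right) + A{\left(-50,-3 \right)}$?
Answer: $2650$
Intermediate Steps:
$A{\left(q,Q \right)} = -1 + Q + q + \left(2 + q\right)^{2}$ ($A{\left(q,Q \right)} = -1 + \left(\left(q + Q\right) + \left(2 + q\right)^{2}\right) = -1 + \left(\left(Q + q\right) + \left(2 + q\right)^{2}\right) = -1 + \left(Q + q + \left(2 + q\right)^{2}\right) = -1 + Q + q + \left(2 + q\right)^{2}$)
$\left(1202 - 802\right) + A{\left(-50,-3 \right)} = \left(1202 - 802\right) - \left(54 - \left(2 - 50\right)^{2}\right) = 400 - \left(54 - 2304\right) = 400 - -2250 = 400 + 2250 = 2650$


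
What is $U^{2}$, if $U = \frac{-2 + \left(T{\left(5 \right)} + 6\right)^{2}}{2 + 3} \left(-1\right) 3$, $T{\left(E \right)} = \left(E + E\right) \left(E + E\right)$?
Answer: $\frac{1135824804}{25} \approx 4.5433 \cdot 10^{7}$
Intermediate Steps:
$T{\left(E \right)} = 4 E^{2}$ ($T{\left(E \right)} = 2 E 2 E = 4 E^{2}$)
$U = - \frac{33702}{5}$ ($U = \frac{-2 + \left(4 \cdot 5^{2} + 6\right)^{2}}{2 + 3} \left(-1\right) 3 = \frac{-2 + \left(4 \cdot 25 + 6\right)^{2}}{5} \left(-1\right) 3 = \left(-2 + \left(100 + 6\right)^{2}\right) \frac{1}{5} \left(-1\right) 3 = \left(-2 + 106^{2}\right) \frac{1}{5} \left(-1\right) 3 = \left(-2 + 11236\right) \frac{1}{5} \left(-1\right) 3 = 11234 \cdot \frac{1}{5} \left(-1\right) 3 = \frac{11234}{5} \left(-1\right) 3 = \left(- \frac{11234}{5}\right) 3 = - \frac{33702}{5} \approx -6740.4$)
$U^{2} = \left(- \frac{33702}{5}\right)^{2} = \frac{1135824804}{25}$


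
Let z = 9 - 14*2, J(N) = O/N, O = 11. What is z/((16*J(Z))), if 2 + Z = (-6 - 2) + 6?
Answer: 19/44 ≈ 0.43182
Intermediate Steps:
Z = -4 (Z = -2 + ((-6 - 2) + 6) = -2 + (-8 + 6) = -2 - 2 = -4)
J(N) = 11/N
z = -19 (z = 9 - 28 = -19)
z/((16*J(Z))) = -19/(16*(11/(-4))) = -19/(16*(11*(-1/4))) = -19/(16*(-11/4)) = -19/(-44) = -19*(-1/44) = 19/44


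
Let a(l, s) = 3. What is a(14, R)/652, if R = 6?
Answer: 3/652 ≈ 0.0046012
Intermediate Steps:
a(14, R)/652 = 3/652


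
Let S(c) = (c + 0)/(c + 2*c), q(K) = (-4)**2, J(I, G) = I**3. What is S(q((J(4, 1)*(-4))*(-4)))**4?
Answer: 1/81 ≈ 0.012346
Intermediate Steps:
q(K) = 16
S(c) = 1/3 (S(c) = c/((3*c)) = c*(1/(3*c)) = 1/3)
S(q((J(4, 1)*(-4))*(-4)))**4 = (1/3)**4 = 1/81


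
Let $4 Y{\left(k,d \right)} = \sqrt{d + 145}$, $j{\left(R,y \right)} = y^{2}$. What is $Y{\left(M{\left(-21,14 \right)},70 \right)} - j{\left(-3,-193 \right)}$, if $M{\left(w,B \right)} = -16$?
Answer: $-37249 + \frac{\sqrt{215}}{4} \approx -37245.0$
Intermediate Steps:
$Y{\left(k,d \right)} = \frac{\sqrt{145 + d}}{4}$ ($Y{\left(k,d \right)} = \frac{\sqrt{d + 145}}{4} = \frac{\sqrt{145 + d}}{4}$)
$Y{\left(M{\left(-21,14 \right)},70 \right)} - j{\left(-3,-193 \right)} = \frac{\sqrt{145 + 70}}{4} - \left(-193\right)^{2} = \frac{\sqrt{215}}{4} - 37249 = -37249 + \frac{\sqrt{215}}{4}$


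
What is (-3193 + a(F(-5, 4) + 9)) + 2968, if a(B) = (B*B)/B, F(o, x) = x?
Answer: -212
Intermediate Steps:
a(B) = B (a(B) = B²/B = B)
(-3193 + a(F(-5, 4) + 9)) + 2968 = (-3193 + (4 + 9)) + 2968 = (-3193 + 13) + 2968 = -3180 + 2968 = -212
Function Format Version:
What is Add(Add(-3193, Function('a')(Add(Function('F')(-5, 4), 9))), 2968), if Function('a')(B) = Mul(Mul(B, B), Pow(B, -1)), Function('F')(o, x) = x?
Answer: -212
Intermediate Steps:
Function('a')(B) = B (Function('a')(B) = Mul(Pow(B, 2), Pow(B, -1)) = B)
Add(Add(-3193, Function('a')(Add(Function('F')(-5, 4), 9))), 2968) = Add(Add(-3193, Add(4, 9)), 2968) = Add(Add(-3193, 13), 2968) = Add(-3180, 2968) = -212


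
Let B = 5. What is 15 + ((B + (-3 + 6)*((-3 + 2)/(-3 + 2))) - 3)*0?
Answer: 15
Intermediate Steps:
15 + ((B + (-3 + 6)*((-3 + 2)/(-3 + 2))) - 3)*0 = 15 + ((5 + (-3 + 6)*((-3 + 2)/(-3 + 2))) - 3)*0 = 15 + ((5 + 3*(-1/(-1))) - 3)*0 = 15 + ((5 + 3*(-1*(-1))) - 3)*0 = 15 + ((5 + 3*1) - 3)*0 = 15 + ((5 + 3) - 3)*0 = 15 + (8 - 3)*0 = 15 + 5*0 = 15 + 0 = 15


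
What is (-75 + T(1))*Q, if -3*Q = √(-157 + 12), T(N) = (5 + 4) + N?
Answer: 65*I*√145/3 ≈ 260.9*I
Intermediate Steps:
T(N) = 9 + N
Q = -I*√145/3 (Q = -√(-157 + 12)/3 = -I*√145/3 ≈ -4.0139*I)
(-75 + T(1))*Q = (-75 + (9 + 1))*(-I*√145/3) = (-75 + 10)*(-I*√145/3) = -(-65)*I*√145/3 = 65*I*√145/3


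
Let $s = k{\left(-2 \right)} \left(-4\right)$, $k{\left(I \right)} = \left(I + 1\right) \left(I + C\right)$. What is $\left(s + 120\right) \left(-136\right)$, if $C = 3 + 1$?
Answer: $-17408$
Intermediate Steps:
$C = 4$
$k{\left(I \right)} = \left(1 + I\right) \left(4 + I\right)$ ($k{\left(I \right)} = \left(I + 1\right) \left(I + 4\right) = \left(1 + I\right) \left(4 + I\right)$)
$s = 8$ ($s = \left(4 + \left(-2\right)^{2} + 5 \left(-2\right)\right) \left(-4\right) = \left(4 + 4 - 10\right) \left(-4\right) = \left(-2\right) \left(-4\right) = 8$)
$\left(s + 120\right) \left(-136\right) = \left(8 + 120\right) \left(-136\right) = 128 \left(-136\right) = -17408$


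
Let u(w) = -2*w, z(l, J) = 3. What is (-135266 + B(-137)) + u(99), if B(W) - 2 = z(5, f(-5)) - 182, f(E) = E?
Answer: -135641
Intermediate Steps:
B(W) = -177 (B(W) = 2 + (3 - 182) = 2 - 179 = -177)
(-135266 + B(-137)) + u(99) = (-135266 - 177) - 2*99 = -135443 - 198 = -135641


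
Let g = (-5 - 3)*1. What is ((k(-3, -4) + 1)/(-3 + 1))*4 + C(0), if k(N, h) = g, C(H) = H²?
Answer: 14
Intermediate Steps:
g = -8 (g = -8*1 = -8)
k(N, h) = -8
((k(-3, -4) + 1)/(-3 + 1))*4 + C(0) = ((-8 + 1)/(-3 + 1))*4 + 0² = -7/(-2)*4 + 0 = -7*(-½)*4 + 0 = (7/2)*4 + 0 = 14 + 0 = 14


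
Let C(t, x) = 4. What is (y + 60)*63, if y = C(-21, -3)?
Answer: 4032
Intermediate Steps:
y = 4
(y + 60)*63 = (4 + 60)*63 = 64*63 = 4032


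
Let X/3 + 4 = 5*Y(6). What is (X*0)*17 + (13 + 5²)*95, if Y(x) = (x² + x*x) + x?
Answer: 3610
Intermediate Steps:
Y(x) = x + 2*x² (Y(x) = (x² + x²) + x = 2*x² + x = x + 2*x²)
X = 1158 (X = -12 + 3*(5*(6*(1 + 2*6))) = -12 + 3*(5*(6*(1 + 12))) = -12 + 3*(5*(6*13)) = -12 + 3*(5*78) = -12 + 3*390 = -12 + 1170 = 1158)
(X*0)*17 + (13 + 5²)*95 = (1158*0)*17 + (13 + 5²)*95 = 0*17 + (13 + 25)*95 = 0 + 38*95 = 0 + 3610 = 3610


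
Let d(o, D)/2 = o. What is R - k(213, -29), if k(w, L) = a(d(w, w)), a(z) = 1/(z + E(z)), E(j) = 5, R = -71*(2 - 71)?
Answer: 2111468/431 ≈ 4899.0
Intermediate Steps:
R = 4899 (R = -71*(-69) = 4899)
d(o, D) = 2*o
a(z) = 1/(5 + z) (a(z) = 1/(z + 5) = 1/(5 + z))
k(w, L) = 1/(5 + 2*w)
R - k(213, -29) = 4899 - 1/(5 + 2*213) = 4899 - 1/(5 + 426) = 4899 - 1/431 = 2111468/431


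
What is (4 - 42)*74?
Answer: -2812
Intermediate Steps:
(4 - 42)*74 = -38*74 = -2812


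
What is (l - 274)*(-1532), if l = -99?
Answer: 571436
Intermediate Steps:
(l - 274)*(-1532) = (-99 - 274)*(-1532) = -373*(-1532) = 571436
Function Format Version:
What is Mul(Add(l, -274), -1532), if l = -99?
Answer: 571436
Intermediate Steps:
Mul(Add(l, -274), -1532) = Mul(Add(-99, -274), -1532) = Mul(-373, -1532) = 571436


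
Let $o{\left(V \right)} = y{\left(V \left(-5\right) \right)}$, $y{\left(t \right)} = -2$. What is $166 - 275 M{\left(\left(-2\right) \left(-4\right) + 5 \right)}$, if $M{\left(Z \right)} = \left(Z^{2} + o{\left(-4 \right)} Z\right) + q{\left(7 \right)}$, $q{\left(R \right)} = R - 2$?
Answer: $-40534$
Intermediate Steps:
$q{\left(R \right)} = -2 + R$ ($q{\left(R \right)} = R - 2 = -2 + R$)
$o{\left(V \right)} = -2$
$M{\left(Z \right)} = 5 + Z^{2} - 2 Z$ ($M{\left(Z \right)} = \left(Z^{2} - 2 Z\right) + \left(-2 + 7\right) = \left(Z^{2} - 2 Z\right) + 5 = 5 + Z^{2} - 2 Z$)
$166 - 275 M{\left(\left(-2\right) \left(-4\right) + 5 \right)} = 166 - 275 \left(5 + \left(\left(-2\right) \left(-4\right) + 5\right)^{2} - 2 \left(\left(-2\right) \left(-4\right) + 5\right)\right) = 166 - 275 \left(5 + \left(8 + 5\right)^{2} - 2 \left(8 + 5\right)\right) = 166 - 275 \left(5 + 13^{2} - 26\right) = 166 - 275 \left(5 + 169 - 26\right) = 166 - 40700 = -40534$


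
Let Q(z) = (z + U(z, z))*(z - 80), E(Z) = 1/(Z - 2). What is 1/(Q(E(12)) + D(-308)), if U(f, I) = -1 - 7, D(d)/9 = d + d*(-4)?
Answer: 100/894721 ≈ 0.00011177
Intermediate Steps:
E(Z) = 1/(-2 + Z)
D(d) = -27*d (D(d) = 9*(d + d*(-4)) = 9*(d - 4*d) = 9*(-3*d) = -27*d)
U(f, I) = -8
Q(z) = (-80 + z)*(-8 + z) (Q(z) = (z - 8)*(z - 80) = (-8 + z)*(-80 + z) = (-80 + z)*(-8 + z))
1/(Q(E(12)) + D(-308)) = 1/((640 + (1/(-2 + 12))**2 - 88/(-2 + 12)) - 27*(-308)) = 1/((640 + (1/10)**2 - 88/10) + 8316) = 1/((640 + (1/10)**2 - 88*1/10) + 8316) = 1/((640 + 1/100 - 44/5) + 8316) = 1/(63121/100 + 8316) = 1/(894721/100) = 100/894721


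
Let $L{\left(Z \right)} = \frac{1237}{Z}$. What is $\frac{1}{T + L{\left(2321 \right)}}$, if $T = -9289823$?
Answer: $- \frac{2321}{21561677946} \approx -1.0764 \cdot 10^{-7}$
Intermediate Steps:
$\frac{1}{T + L{\left(2321 \right)}} = \frac{1}{-9289823 + \frac{1237}{2321}} = \frac{1}{- \frac{21561677946}{2321}} = - \frac{2321}{21561677946}$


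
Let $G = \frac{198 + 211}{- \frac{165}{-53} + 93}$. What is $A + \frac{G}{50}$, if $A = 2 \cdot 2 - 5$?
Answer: $- \frac{233023}{254700} \approx -0.91489$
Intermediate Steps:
$G = \frac{21677}{5094}$ ($G = \frac{409}{\left(-165\right) \left(- \frac{1}{53}\right) + 93} = \frac{409}{\frac{165}{53} + 93} = \frac{409}{\frac{5094}{53}} = 409 \cdot \frac{53}{5094} = \frac{21677}{5094} \approx 4.2554$)
$A = -1$ ($A = 4 - 5 = -1$)
$A + \frac{G}{50} = -1 + \frac{1}{50} \cdot \frac{21677}{5094} = -1 + \frac{21677}{254700} = - \frac{233023}{254700}$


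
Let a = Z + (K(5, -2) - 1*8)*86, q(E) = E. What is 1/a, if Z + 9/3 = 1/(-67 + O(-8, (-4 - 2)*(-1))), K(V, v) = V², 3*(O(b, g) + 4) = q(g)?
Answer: 69/100670 ≈ 0.00068541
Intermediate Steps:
O(b, g) = -4 + g/3
Z = -208/69 (Z = -3 + 1/(-67 + (-4 + ((-4 - 2)*(-1))/3)) = -3 + 1/(-67 + (-4 + (-6*(-1))/3)) = -3 + 1/(-67 + (-4 + (⅓)*6)) = -3 + 1/(-67 + (-4 + 2)) = -3 + 1/(-67 - 2) = -3 + 1/(-69) = -3 - 1/69 = -208/69 ≈ -3.0145)
a = 100670/69 (a = -208/69 + (5² - 1*8)*86 = -208/69 + (25 - 8)*86 = -208/69 + 17*86 = -208/69 + 1462 = 100670/69 ≈ 1459.0)
1/a = 1/(100670/69) = 69/100670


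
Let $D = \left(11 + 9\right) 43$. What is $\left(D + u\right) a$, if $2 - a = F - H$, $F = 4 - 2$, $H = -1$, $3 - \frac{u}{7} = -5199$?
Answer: $-37274$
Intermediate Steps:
$u = 36414$ ($u = 21 - -36393 = 21 + 36393 = 36414$)
$D = 860$ ($D = 20 \cdot 43 = 860$)
$F = 2$ ($F = 4 - 2 = 2$)
$a = -1$ ($a = 2 - \left(2 - -1\right) = 2 - \left(2 + 1\right) = 2 - 3 = -1$)
$\left(D + u\right) a = \left(860 + 36414\right) \left(-1\right) = 37274 \left(-1\right) = -37274$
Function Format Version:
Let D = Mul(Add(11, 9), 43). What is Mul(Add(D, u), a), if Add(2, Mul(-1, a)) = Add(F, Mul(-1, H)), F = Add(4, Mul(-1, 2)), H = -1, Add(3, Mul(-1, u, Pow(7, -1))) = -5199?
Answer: -37274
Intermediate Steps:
u = 36414 (u = Add(21, Mul(-7, -5199)) = Add(21, 36393) = 36414)
D = 860 (D = Mul(20, 43) = 860)
F = 2 (F = Add(4, -2) = 2)
a = -1 (a = Add(2, Mul(-1, Add(2, Mul(-1, -1)))) = Add(2, Mul(-1, Add(2, 1))) = Add(2, Mul(-1, 3)) = Add(2, -3) = -1)
Mul(Add(D, u), a) = Mul(Add(860, 36414), -1) = Mul(37274, -1) = -37274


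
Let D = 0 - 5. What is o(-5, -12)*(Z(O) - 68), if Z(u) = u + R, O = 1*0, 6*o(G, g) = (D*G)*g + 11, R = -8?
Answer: 10982/3 ≈ 3660.7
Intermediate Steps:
D = -5
o(G, g) = 11/6 - 5*G*g/6 (o(G, g) = ((-5*G)*g + 11)/6 = (-5*G*g + 11)/6 = (11 - 5*G*g)/6 = 11/6 - 5*G*g/6)
O = 0
Z(u) = -8 + u (Z(u) = u - 8 = -8 + u)
o(-5, -12)*(Z(O) - 68) = (11/6 - ⅚*(-5)*(-12))*((-8 + 0) - 68) = (11/6 - 50)*(-8 - 68) = -289/6*(-76) = 10982/3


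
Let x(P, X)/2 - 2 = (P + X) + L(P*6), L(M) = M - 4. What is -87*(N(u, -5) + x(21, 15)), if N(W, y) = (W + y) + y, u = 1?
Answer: -27057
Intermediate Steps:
L(M) = -4 + M
x(P, X) = -4 + 2*X + 14*P (x(P, X) = 4 + 2*((P + X) + (-4 + P*6)) = 4 + 2*((P + X) + (-4 + 6*P)) = 4 + 2*(-4 + X + 7*P) = 4 + (-8 + 2*X + 14*P) = -4 + 2*X + 14*P)
N(W, y) = W + 2*y
-87*(N(u, -5) + x(21, 15)) = -87*((1 + 2*(-5)) + (-4 + 2*15 + 14*21)) = -87*((1 - 10) + (-4 + 30 + 294)) = -87*(-9 + 320) = -87*311 = -27057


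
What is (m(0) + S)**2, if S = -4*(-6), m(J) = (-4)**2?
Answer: 1600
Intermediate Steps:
m(J) = 16
S = 24
(m(0) + S)**2 = (16 + 24)**2 = 40**2 = 1600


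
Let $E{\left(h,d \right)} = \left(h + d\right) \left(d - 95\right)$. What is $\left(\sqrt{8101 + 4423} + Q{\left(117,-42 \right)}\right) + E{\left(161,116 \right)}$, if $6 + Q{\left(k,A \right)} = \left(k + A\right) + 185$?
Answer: $6071 + 2 \sqrt{3131} \approx 6182.9$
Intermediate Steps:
$Q{\left(k,A \right)} = 179 + A + k$ ($Q{\left(k,A \right)} = -6 + \left(\left(k + A\right) + 185\right) = -6 + \left(\left(A + k\right) + 185\right) = -6 + \left(185 + A + k\right) = 179 + A + k$)
$E{\left(h,d \right)} = \left(-95 + d\right) \left(d + h\right)$ ($E{\left(h,d \right)} = \left(d + h\right) \left(-95 + d\right) = \left(-95 + d\right) \left(d + h\right)$)
$\left(\sqrt{8101 + 4423} + Q{\left(117,-42 \right)}\right) + E{\left(161,116 \right)} = \left(\sqrt{8101 + 4423} + \left(179 - 42 + 117\right)\right) + \left(116^{2} - 11020 - 15295 + 116 \cdot 161\right) = \left(\sqrt{12524} + 254\right) + \left(13456 - 11020 - 15295 + 18676\right) = \left(2 \sqrt{3131} + 254\right) + 5817 = \left(254 + 2 \sqrt{3131}\right) + 5817 = 6071 + 2 \sqrt{3131}$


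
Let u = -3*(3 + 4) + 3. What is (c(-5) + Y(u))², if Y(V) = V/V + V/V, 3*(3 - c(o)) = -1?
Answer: 256/9 ≈ 28.444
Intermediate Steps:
c(o) = 10/3 (c(o) = 3 - ⅓*(-1) = 3 + ⅓ = 10/3)
u = -18 (u = -3*7 + 3 = -21 + 3 = -18)
Y(V) = 2 (Y(V) = 1 + 1 = 2)
(c(-5) + Y(u))² = (10/3 + 2)² = (16/3)² = 256/9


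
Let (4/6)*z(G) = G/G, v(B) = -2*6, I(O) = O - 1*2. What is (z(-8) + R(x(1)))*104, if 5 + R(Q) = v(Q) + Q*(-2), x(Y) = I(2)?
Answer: -1612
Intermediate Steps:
I(O) = -2 + O (I(O) = O - 2 = -2 + O)
v(B) = -12
x(Y) = 0 (x(Y) = -2 + 2 = 0)
z(G) = 3/2 (z(G) = 3*(G/G)/2 = (3/2)*1 = 3/2)
R(Q) = -17 - 2*Q (R(Q) = -5 + (-12 + Q*(-2)) = -5 + (-12 - 2*Q) = -17 - 2*Q)
(z(-8) + R(x(1)))*104 = (3/2 + (-17 - 2*0))*104 = (3/2 + (-17 + 0))*104 = (3/2 - 17)*104 = -31/2*104 = -1612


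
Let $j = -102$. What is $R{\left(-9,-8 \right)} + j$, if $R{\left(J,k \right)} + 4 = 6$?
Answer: $-100$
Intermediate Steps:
$R{\left(J,k \right)} = 2$ ($R{\left(J,k \right)} = -4 + 6 = 2$)
$R{\left(-9,-8 \right)} + j = 2 - 102 = -100$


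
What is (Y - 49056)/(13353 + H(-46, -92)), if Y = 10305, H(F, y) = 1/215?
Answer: -8331465/2870896 ≈ -2.9020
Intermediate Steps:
H(F, y) = 1/215
(Y - 49056)/(13353 + H(-46, -92)) = (10305 - 49056)/(13353 + 1/215) = -38751/2870896/215 = -38751*215/2870896 = -8331465/2870896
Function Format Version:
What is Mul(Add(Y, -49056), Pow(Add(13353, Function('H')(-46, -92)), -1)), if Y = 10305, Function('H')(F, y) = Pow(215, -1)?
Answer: Rational(-8331465, 2870896) ≈ -2.9020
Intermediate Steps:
Function('H')(F, y) = Rational(1, 215)
Mul(Add(Y, -49056), Pow(Add(13353, Function('H')(-46, -92)), -1)) = Mul(Add(10305, -49056), Pow(Add(13353, Rational(1, 215)), -1)) = Mul(-38751, Pow(Rational(2870896, 215), -1)) = Mul(-38751, Rational(215, 2870896)) = Rational(-8331465, 2870896)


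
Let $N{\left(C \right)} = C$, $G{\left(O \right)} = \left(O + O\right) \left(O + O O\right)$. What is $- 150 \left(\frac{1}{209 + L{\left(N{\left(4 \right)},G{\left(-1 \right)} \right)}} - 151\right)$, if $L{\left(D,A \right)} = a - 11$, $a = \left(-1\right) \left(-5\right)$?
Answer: $\frac{4597800}{203} \approx 22649.0$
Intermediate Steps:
$a = 5$
$G{\left(O \right)} = 2 O \left(O + O^{2}\right)$
$L{\left(D,A \right)} = -6$ ($L{\left(D,A \right)} = 5 - 11 = -6$)
$- 150 \left(\frac{1}{209 + L{\left(N{\left(4 \right)},G{\left(-1 \right)} \right)}} - 151\right) = - 150 \left(\frac{1}{209 - 6} - 151\right) = - 150 \left(\frac{1}{203} - 151\right) = \left(-150\right) \left(- \frac{30652}{203}\right) = \frac{4597800}{203}$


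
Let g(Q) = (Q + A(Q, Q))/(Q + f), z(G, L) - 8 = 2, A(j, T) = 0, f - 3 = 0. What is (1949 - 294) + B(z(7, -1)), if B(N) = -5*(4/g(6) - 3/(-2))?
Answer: 3235/2 ≈ 1617.5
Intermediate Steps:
f = 3 (f = 3 + 0 = 3)
z(G, L) = 10 (z(G, L) = 8 + 2 = 10)
g(Q) = Q/(3 + Q) (g(Q) = (Q + 0)/(Q + 3) = Q/(3 + Q))
B(N) = -75/2 (B(N) = -5*(4/((6/(3 + 6))) - 3/(-2)) = -5*(4/((6/9)) - 3*(-1/2)) = -5*(4/((6*(1/9))) + 3/2) = -5*(4/(2/3) + 3/2) = -5*(4*(3/2) + 3/2) = -5*(6 + 3/2) = -5*15/2 = -75/2)
(1949 - 294) + B(z(7, -1)) = (1949 - 294) - 75/2 = 1655 - 75/2 = 3235/2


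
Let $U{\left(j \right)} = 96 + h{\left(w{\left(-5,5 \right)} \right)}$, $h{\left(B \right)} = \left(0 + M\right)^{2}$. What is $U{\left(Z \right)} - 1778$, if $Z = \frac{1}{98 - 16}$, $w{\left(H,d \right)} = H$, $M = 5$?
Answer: $-1657$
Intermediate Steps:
$Z = \frac{1}{82} \approx 0.012195$
$h{\left(B \right)} = 25$ ($h{\left(B \right)} = \left(0 + 5\right)^{2} = 5^{2} = 25$)
$U{\left(j \right)} = 121$ ($U{\left(j \right)} = 96 + 25 = 121$)
$U{\left(Z \right)} - 1778 = 121 - 1778 = -1657$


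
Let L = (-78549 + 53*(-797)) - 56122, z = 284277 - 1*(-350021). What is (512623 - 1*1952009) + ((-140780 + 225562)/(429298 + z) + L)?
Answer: -859544001413/531798 ≈ -1.6163e+6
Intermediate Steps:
z = 634298 (z = 284277 + 350021 = 634298)
L = -176912 (L = (-78549 - 42241) - 56122 = -120790 - 56122 = -176912)
(512623 - 1*1952009) + ((-140780 + 225562)/(429298 + z) + L) = (512623 - 1*1952009) + ((-140780 + 225562)/(429298 + 634298) - 176912) = (512623 - 1952009) + (84782/1063596 - 176912) = -1439386 + (84782*(1/1063596) - 176912) = -1439386 + (42391/531798 - 176912) = -1439386 - 94081405385/531798 = -859544001413/531798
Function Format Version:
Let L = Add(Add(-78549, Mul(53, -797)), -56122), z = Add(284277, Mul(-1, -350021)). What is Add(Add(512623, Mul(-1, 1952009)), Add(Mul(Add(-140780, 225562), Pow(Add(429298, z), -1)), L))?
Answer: Rational(-859544001413, 531798) ≈ -1.6163e+6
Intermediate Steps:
z = 634298 (z = Add(284277, 350021) = 634298)
L = -176912 (L = Add(Add(-78549, -42241), -56122) = Add(-120790, -56122) = -176912)
Add(Add(512623, Mul(-1, 1952009)), Add(Mul(Add(-140780, 225562), Pow(Add(429298, z), -1)), L)) = Add(Add(512623, Mul(-1, 1952009)), Add(Mul(Add(-140780, 225562), Pow(Add(429298, 634298), -1)), -176912)) = Add(Add(512623, -1952009), Add(Mul(84782, Pow(1063596, -1)), -176912)) = Add(-1439386, Add(Mul(84782, Rational(1, 1063596)), -176912)) = Add(-1439386, Add(Rational(42391, 531798), -176912)) = Add(-1439386, Rational(-94081405385, 531798)) = Rational(-859544001413, 531798)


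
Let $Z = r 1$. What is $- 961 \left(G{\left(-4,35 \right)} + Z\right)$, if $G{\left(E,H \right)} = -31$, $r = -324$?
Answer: $341155$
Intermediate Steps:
$Z = -324$ ($Z = \left(-324\right) 1 = -324$)
$- 961 \left(G{\left(-4,35 \right)} + Z\right) = - 961 \left(-31 - 324\right) = \left(-961\right) \left(-355\right) = 341155$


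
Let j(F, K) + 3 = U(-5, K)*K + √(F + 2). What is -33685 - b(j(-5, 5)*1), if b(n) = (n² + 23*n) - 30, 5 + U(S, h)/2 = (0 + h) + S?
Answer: -35242 + 83*I*√3 ≈ -35242.0 + 143.76*I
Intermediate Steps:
U(S, h) = -10 + 2*S + 2*h (U(S, h) = -10 + 2*((0 + h) + S) = -10 + 2*(h + S) = -10 + 2*(S + h) = -10 + (2*S + 2*h) = -10 + 2*S + 2*h)
j(F, K) = -3 + √(2 + F) + K*(-20 + 2*K) (j(F, K) = -3 + ((-10 + 2*(-5) + 2*K)*K + √(F + 2)) = -3 + ((-10 - 10 + 2*K)*K + √(2 + F)) = -3 + ((-20 + 2*K)*K + √(2 + F)) = -3 + (K*(-20 + 2*K) + √(2 + F)) = -3 + (√(2 + F) + K*(-20 + 2*K)) = -3 + √(2 + F) + K*(-20 + 2*K))
b(n) = -30 + n² + 23*n
-33685 - b(j(-5, 5)*1) = -33685 - (-30 + ((-3 + √(2 - 5) + 2*5*(-10 + 5))*1)² + 23*((-3 + √(2 - 5) + 2*5*(-10 + 5))*1)) = -33685 - (-30 + ((-3 + √(-3) + 2*5*(-5))*1)² + 23*((-3 + √(-3) + 2*5*(-5))*1)) = -33685 - (-30 + ((-3 + I*√3 - 50)*1)² + 23*((-3 + I*√3 - 50)*1)) = -33685 - (-30 + ((-53 + I*√3)*1)² + 23*((-53 + I*√3)*1)) = -33685 - (-30 + (-53 + I*√3)² + 23*(-53 + I*√3)) = -33685 - (-30 + (-53 + I*√3)² + (-1219 + 23*I*√3)) = -33685 - (-1249 + (-53 + I*√3)² + 23*I*√3) = -33685 + (1249 - (-53 + I*√3)² - 23*I*√3) = -32436 - (-53 + I*√3)² - 23*I*√3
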